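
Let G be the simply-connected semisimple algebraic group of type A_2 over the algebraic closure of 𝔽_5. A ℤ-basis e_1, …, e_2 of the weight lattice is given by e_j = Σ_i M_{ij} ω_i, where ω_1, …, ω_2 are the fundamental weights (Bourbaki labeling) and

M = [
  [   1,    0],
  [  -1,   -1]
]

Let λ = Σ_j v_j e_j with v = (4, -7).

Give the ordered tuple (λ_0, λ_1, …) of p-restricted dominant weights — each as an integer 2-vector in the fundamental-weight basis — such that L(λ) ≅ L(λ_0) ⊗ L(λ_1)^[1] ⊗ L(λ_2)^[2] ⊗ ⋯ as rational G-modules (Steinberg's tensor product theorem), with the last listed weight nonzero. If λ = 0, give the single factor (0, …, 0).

((4, 3),)

In the fundamental-weight basis, λ has coordinates c = M·v (v = (4, -7)):
  c_1 = (1)·(4) + (0)·(-7) = 4
  c_2 = (-1)·(4) + (-1)·(-7) = 3
p = 5; digits c_i = Σ_j d_{ij}·5^j, 0 ≤ d_{ij} < 5:
  c_1 = 4 = 4·5^0
  c_2 = 3 = 3·5^0
λ_0 = (4, 3)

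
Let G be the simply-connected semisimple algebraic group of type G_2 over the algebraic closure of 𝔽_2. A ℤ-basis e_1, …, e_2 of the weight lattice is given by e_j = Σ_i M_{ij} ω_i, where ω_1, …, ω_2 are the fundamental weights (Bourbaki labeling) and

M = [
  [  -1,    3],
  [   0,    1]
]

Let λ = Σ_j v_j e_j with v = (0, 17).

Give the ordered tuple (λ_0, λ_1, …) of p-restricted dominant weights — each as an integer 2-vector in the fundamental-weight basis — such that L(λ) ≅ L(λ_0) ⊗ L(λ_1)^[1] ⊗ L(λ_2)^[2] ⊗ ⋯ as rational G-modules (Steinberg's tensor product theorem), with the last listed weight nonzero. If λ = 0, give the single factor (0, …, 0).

Compute c_i = Σ_j M_{ij} v_j with v = (0, 17):
  c_1 = (-1)·(0) + 3·17 = 51
  c_2 = 0·0 + 1·17 = 17
Base-2 expansion of each c_i:
  c_1 = 51 = 1·2^0 + 1·2^1 + 0·2^2 + 0·2^3 + 1·2^4 + 1·2^5
  c_2 = 17 = 1·2^0 + 0·2^1 + 0·2^2 + 0·2^3 + 1·2^4
λ_0 = (1, 1)
λ_1 = (1, 0)
λ_2 = (0, 0)
λ_3 = (0, 0)
λ_4 = (1, 1)
λ_5 = (1, 0)

((1, 1), (1, 0), (0, 0), (0, 0), (1, 1), (1, 0))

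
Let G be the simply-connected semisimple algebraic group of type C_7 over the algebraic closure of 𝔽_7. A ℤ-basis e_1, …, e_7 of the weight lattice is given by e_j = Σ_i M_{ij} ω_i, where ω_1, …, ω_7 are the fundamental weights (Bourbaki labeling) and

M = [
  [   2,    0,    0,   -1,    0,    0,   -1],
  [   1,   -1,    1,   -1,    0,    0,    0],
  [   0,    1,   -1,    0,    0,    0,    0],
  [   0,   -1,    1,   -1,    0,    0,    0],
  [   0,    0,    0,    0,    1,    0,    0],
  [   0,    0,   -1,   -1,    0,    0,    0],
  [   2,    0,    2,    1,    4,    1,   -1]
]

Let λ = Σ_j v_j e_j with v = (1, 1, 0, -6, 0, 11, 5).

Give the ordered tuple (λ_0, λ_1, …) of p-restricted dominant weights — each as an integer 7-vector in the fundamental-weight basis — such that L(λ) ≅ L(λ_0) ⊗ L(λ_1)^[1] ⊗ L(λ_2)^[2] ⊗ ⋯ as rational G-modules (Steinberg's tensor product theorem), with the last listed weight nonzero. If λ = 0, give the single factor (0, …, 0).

((3, 6, 1, 5, 0, 6, 2),)

In the fundamental-weight basis, λ has coordinates c = M·v (v = (1, 1, 0, -6, 0, 11, 5)):
  c_1 = 2·1 + 0·1 + 0·0 + (-1)·(-6) + 0·0 + 0·11 + (-1)·(5) = 3
  c_2 = 1·1 + (-1)·(1) + 1·0 + (-1)·(-6) + 0·0 + 0·11 + 0·5 = 6
  c_3 = 0·1 + 1·1 + (-1)·(0) + (0)·(-6) + 0·0 + 0·11 + 0·5 = 1
  c_4 = 0·1 + (-1)·(1) + 1·0 + (-1)·(-6) + 0·0 + 0·11 + 0·5 = 5
  c_5 = 0·1 + 0·1 + 0·0 + (0)·(-6) + 1·0 + 0·11 + 0·5 = 0
  c_6 = 0·1 + 0·1 + (-1)·(0) + (-1)·(-6) + 0·0 + 0·11 + 0·5 = 6
  c_7 = 2·1 + 0·1 + 2·0 + (1)·(-6) + 4·0 + 1·11 + (-1)·(5) = 2
p = 7; digits c_i = Σ_j d_{ij}·7^j, 0 ≤ d_{ij} < 7:
  c_1 = 3 = 3·7^0
  c_2 = 6 = 6·7^0
  c_3 = 1 = 1·7^0
  c_4 = 5 = 5·7^0
  c_5 = 0
  c_6 = 6 = 6·7^0
  c_7 = 2 = 2·7^0
p-restricted factor λ_0 = (3, 6, 1, 5, 0, 6, 2)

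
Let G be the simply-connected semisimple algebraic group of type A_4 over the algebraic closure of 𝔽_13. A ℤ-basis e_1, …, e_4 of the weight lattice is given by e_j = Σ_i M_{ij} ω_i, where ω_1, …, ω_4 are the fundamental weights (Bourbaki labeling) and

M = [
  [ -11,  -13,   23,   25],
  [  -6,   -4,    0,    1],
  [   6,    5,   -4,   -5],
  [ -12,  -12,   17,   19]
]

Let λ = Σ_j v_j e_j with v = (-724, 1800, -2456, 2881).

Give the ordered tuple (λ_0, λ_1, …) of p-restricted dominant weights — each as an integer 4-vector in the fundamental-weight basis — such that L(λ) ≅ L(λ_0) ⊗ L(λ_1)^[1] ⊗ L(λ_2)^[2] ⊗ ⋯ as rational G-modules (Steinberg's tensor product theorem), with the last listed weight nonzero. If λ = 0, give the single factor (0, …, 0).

((10, 12, 10, 10), (7, 1, 5, 5))

Converting to the ω-basis (c_i = row i of M dotted with v = (-724, 1800, -2456, 2881)):
  c_1 = -11*-724 + -13*1800 + 23*-2456 + 25*2881 = 101
  c_2 = -6*-724 + -4*1800 + 0*-2456 + 1*2881 = 25
  c_3 = 6*-724 + 5*1800 + -4*-2456 + -5*2881 = 75
  c_4 = -12*-724 + -12*1800 + 17*-2456 + 19*2881 = 75
Expand coordinatewise in base 13:
  c_1 = 101 = 10·13^0 + 7·13^1
  c_2 = 25 = 12·13^0 + 1·13^1
  c_3 = 75 = 10·13^0 + 5·13^1
  c_4 = 75 = 10·13^0 + 5·13^1
p-restricted factor λ_0 = (10, 12, 10, 10)
p-restricted factor λ_1 = (7, 1, 5, 5)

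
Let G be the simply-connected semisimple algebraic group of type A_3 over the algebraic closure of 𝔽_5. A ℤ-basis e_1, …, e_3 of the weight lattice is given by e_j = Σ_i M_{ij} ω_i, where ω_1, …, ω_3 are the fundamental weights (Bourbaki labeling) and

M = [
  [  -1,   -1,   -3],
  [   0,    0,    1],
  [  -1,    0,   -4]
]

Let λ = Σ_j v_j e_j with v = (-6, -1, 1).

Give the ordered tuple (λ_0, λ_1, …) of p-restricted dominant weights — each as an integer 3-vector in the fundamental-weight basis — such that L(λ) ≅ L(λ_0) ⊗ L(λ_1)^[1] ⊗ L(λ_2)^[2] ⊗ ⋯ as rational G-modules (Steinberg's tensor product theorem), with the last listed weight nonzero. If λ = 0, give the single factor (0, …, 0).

((4, 1, 2),)

In the fundamental-weight basis, λ has coordinates c = M·v (v = (-6, -1, 1)):
  c_1 = -1*-6 + -1*-1 + -3*1 = 4
  c_2 = 0*-6 + 0*-1 + 1*1 = 1
  c_3 = -1*-6 + 0*-1 + -4*1 = 2
p = 5; digits c_i = Σ_j d_{ij}·5^j, 0 ≤ d_{ij} < 5:
  c_1 = 4 = 4·5^0
  c_2 = 1 = 1·5^0
  c_3 = 2 = 2·5^0
p-restricted factor λ_0 = (4, 1, 2)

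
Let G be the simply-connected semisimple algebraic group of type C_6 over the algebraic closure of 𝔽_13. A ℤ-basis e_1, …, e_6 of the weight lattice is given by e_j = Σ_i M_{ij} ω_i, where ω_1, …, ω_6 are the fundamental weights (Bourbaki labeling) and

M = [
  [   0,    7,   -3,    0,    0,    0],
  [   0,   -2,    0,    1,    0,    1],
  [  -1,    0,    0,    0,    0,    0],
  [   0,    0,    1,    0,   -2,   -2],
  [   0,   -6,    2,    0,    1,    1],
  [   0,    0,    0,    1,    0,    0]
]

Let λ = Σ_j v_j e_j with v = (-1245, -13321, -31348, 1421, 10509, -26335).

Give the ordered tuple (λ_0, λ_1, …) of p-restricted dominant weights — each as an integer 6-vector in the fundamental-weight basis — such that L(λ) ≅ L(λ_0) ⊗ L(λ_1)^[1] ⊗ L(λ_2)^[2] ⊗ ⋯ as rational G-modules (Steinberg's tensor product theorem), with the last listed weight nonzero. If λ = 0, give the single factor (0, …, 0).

((4, 12, 10, 5, 0, 4), (9, 2, 4, 10, 4, 5), (4, 10, 7, 1, 8, 8))

ω-coordinates c = M·v, v = (-1245, -13321, -31348, 1421, 10509, -26335):
  c_1 = 0*-1245 + 7*-13321 + -3*-31348 + 0*1421 + 0*10509 + 0*-26335 = 797
  c_2 = 0*-1245 + -2*-13321 + 0*-31348 + 1*1421 + 0*10509 + 1*-26335 = 1728
  c_3 = -1*-1245 + 0*-13321 + 0*-31348 + 0*1421 + 0*10509 + 0*-26335 = 1245
  c_4 = 0*-1245 + 0*-13321 + 1*-31348 + 0*1421 + -2*10509 + -2*-26335 = 304
  c_5 = 0*-1245 + -6*-13321 + 2*-31348 + 0*1421 + 1*10509 + 1*-26335 = 1404
  c_6 = 0*-1245 + 0*-13321 + 0*-31348 + 1*1421 + 0*10509 + 0*-26335 = 1421
Base-13 expansion of each c_i:
  c_1 = 797 = 4·13^0 + 9·13^1 + 4·13^2
  c_2 = 1728 = 12·13^0 + 2·13^1 + 10·13^2
  c_3 = 1245 = 10·13^0 + 4·13^1 + 7·13^2
  c_4 = 304 = 5·13^0 + 10·13^1 + 1·13^2
  c_5 = 1404 = 0·13^0 + 4·13^1 + 8·13^2
  c_6 = 1421 = 4·13^0 + 5·13^1 + 8·13^2
λ_0 = (4, 12, 10, 5, 0, 4)
λ_1 = (9, 2, 4, 10, 4, 5)
λ_2 = (4, 10, 7, 1, 8, 8)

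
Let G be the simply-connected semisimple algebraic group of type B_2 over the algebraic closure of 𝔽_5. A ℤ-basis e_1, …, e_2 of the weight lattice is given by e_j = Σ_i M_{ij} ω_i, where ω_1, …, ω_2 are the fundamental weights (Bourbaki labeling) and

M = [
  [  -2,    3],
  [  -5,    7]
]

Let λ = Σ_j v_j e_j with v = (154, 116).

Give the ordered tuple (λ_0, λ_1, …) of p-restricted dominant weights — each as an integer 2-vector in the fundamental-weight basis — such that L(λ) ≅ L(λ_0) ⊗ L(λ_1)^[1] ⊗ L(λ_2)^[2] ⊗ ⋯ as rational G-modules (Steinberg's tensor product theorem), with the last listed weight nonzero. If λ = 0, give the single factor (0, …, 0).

Converting to the ω-basis (c_i = row i of M dotted with v = (154, 116)):
  c_1 = (-2)·(154) + 3·116 = 40
  c_2 = (-5)·(154) + 7·116 = 42
Expand coordinatewise in base 5:
  c_1 = 40 = 0·5^0 + 3·5^1 + 1·5^2
  c_2 = 42 = 2·5^0 + 3·5^1 + 1·5^2
λ_0 = (0, 2)
λ_1 = (3, 3)
λ_2 = (1, 1)

((0, 2), (3, 3), (1, 1))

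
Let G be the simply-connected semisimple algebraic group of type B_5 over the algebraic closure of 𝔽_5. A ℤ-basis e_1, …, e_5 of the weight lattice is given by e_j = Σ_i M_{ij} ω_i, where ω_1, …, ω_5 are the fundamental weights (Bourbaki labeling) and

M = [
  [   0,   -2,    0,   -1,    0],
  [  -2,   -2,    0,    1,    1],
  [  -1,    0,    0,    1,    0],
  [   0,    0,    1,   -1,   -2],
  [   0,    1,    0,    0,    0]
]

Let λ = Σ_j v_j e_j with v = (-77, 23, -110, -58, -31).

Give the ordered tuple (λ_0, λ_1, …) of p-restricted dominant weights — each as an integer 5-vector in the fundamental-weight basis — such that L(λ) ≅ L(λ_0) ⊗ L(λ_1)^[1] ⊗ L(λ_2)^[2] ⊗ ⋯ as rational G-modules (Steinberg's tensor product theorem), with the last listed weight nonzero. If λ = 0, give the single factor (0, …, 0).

In the fundamental-weight basis, λ has coordinates c = M·v (v = (-77, 23, -110, -58, -31)):
  c_1 = 0*-77 + -2*23 + 0*-110 + -1*-58 + 0*-31 = 12
  c_2 = -2*-77 + -2*23 + 0*-110 + 1*-58 + 1*-31 = 19
  c_3 = -1*-77 + 0*23 + 0*-110 + 1*-58 + 0*-31 = 19
  c_4 = 0*-77 + 0*23 + 1*-110 + -1*-58 + -2*-31 = 10
  c_5 = 0*-77 + 1*23 + 0*-110 + 0*-58 + 0*-31 = 23
p = 5; digits c_i = Σ_j d_{ij}·5^j, 0 ≤ d_{ij} < 5:
  c_1 = 12 = 2·5^0 + 2·5^1
  c_2 = 19 = 4·5^0 + 3·5^1
  c_3 = 19 = 4·5^0 + 3·5^1
  c_4 = 10 = 0·5^0 + 2·5^1
  c_5 = 23 = 3·5^0 + 4·5^1
λ_0 = (2, 4, 4, 0, 3)
λ_1 = (2, 3, 3, 2, 4)

((2, 4, 4, 0, 3), (2, 3, 3, 2, 4))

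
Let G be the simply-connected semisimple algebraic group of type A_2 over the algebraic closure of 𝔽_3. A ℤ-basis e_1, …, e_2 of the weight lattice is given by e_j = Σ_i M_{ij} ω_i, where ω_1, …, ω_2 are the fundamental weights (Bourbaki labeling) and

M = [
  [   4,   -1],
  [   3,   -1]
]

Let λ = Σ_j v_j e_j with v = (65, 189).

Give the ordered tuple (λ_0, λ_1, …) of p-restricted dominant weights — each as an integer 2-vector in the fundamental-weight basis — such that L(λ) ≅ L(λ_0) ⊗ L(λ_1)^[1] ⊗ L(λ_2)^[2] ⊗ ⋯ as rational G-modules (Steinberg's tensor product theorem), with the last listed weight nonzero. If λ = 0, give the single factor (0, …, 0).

((2, 0), (2, 2), (1, 0), (2, 0))

Converting to the ω-basis (c_i = row i of M dotted with v = (65, 189)):
  c_1 = (4)·(65) + (-1)·(189) = 71
  c_2 = (3)·(65) + (-1)·(189) = 6
Writing each c_i in base p = 3:
  c_1 = 71 = 2·3^0 + 2·3^1 + 1·3^2 + 2·3^3
  c_2 = 6 = 0·3^0 + 2·3^1
λ_0 = (2, 0)
λ_1 = (2, 2)
λ_2 = (1, 0)
λ_3 = (2, 0)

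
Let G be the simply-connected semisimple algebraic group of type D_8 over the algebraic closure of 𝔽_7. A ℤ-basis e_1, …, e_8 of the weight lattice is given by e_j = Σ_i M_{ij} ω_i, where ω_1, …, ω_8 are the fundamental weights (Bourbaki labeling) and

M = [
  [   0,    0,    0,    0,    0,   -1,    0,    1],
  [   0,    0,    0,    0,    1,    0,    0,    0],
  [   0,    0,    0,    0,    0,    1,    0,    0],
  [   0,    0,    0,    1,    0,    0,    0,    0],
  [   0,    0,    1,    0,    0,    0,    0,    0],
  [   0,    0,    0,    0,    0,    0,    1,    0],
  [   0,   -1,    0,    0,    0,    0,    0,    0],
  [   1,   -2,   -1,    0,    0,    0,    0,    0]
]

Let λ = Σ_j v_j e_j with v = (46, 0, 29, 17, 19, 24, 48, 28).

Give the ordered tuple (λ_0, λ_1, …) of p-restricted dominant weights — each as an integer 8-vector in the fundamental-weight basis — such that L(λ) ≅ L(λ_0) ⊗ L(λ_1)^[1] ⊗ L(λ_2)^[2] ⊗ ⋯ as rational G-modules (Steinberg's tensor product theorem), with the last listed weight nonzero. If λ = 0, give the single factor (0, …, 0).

ω-coordinates c = M·v, v = (46, 0, 29, 17, 19, 24, 48, 28):
  c_1 = 0*46 + 0*0 + 0*29 + 0*17 + 0*19 + -1*24 + 0*48 + 1*28 = 4
  c_2 = 0*46 + 0*0 + 0*29 + 0*17 + 1*19 + 0*24 + 0*48 + 0*28 = 19
  c_3 = 0*46 + 0*0 + 0*29 + 0*17 + 0*19 + 1*24 + 0*48 + 0*28 = 24
  c_4 = 0*46 + 0*0 + 0*29 + 1*17 + 0*19 + 0*24 + 0*48 + 0*28 = 17
  c_5 = 0*46 + 0*0 + 1*29 + 0*17 + 0*19 + 0*24 + 0*48 + 0*28 = 29
  c_6 = 0*46 + 0*0 + 0*29 + 0*17 + 0*19 + 0*24 + 1*48 + 0*28 = 48
  c_7 = 0*46 + -1*0 + 0*29 + 0*17 + 0*19 + 0*24 + 0*48 + 0*28 = 0
  c_8 = 1*46 + -2*0 + -1*29 + 0*17 + 0*19 + 0*24 + 0*48 + 0*28 = 17
Base-7 expansion of each c_i:
  c_1 = 4 = 4·7^0
  c_2 = 19 = 5·7^0 + 2·7^1
  c_3 = 24 = 3·7^0 + 3·7^1
  c_4 = 17 = 3·7^0 + 2·7^1
  c_5 = 29 = 1·7^0 + 4·7^1
  c_6 = 48 = 6·7^0 + 6·7^1
  c_7 = 0
  c_8 = 17 = 3·7^0 + 2·7^1
λ_0 = (4, 5, 3, 3, 1, 6, 0, 3)
λ_1 = (0, 2, 3, 2, 4, 6, 0, 2)

((4, 5, 3, 3, 1, 6, 0, 3), (0, 2, 3, 2, 4, 6, 0, 2))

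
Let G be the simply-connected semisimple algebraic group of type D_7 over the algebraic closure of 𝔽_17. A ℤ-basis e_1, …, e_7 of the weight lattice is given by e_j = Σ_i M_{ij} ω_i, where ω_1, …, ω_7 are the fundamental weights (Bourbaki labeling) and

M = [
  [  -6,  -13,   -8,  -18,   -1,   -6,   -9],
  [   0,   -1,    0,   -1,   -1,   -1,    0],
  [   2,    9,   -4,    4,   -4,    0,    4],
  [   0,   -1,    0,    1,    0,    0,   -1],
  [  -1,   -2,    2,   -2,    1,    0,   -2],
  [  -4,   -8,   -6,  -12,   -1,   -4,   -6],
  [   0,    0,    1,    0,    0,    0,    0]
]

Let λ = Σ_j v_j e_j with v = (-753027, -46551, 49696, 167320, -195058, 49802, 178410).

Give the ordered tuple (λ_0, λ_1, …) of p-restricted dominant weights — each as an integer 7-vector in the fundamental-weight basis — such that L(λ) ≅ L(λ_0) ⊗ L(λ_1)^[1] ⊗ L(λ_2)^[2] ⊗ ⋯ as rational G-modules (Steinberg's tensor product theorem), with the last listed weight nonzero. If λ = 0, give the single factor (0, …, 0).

((14, 7, 0, 16, 13, 14, 5), (12, 12, 3, 11, 2, 7, 16), (15, 16, 0, 3, 0, 13, 1), (0, 4, 8, 7, 12, 0, 10))

Converting to the ω-basis (c_i = row i of M dotted with v = (-753027, -46551, 49696, 167320, -195058, 49802, 178410)):
  c_1 = -6*-753027 + -13*-46551 + -8*49696 + -18*167320 + -1*-195058 + -6*49802 + -9*178410 = 4553
  c_2 = 0*-753027 + -1*-46551 + 0*49696 + -1*167320 + -1*-195058 + -1*49802 + 0*178410 = 24487
  c_3 = 2*-753027 + 9*-46551 + -4*49696 + 4*167320 + -4*-195058 + 0*49802 + 4*178410 = 39355
  c_4 = 0*-753027 + -1*-46551 + 0*49696 + 1*167320 + 0*-195058 + 0*49802 + -1*178410 = 35461
  c_5 = -1*-753027 + -2*-46551 + 2*49696 + -2*167320 + 1*-195058 + 0*49802 + -2*178410 = 59003
  c_6 = -4*-753027 + -8*-46551 + -6*49696 + -12*167320 + -1*-195058 + -4*49802 + -6*178410 = 3890
  c_7 = 0*-753027 + 0*-46551 + 1*49696 + 0*167320 + 0*-195058 + 0*49802 + 0*178410 = 49696
p = 17; digits c_i = Σ_j d_{ij}·17^j, 0 ≤ d_{ij} < 17:
  c_1 = 4553 = 14·17^0 + 12·17^1 + 15·17^2
  c_2 = 24487 = 7·17^0 + 12·17^1 + 16·17^2 + 4·17^3
  c_3 = 39355 = 0·17^0 + 3·17^1 + 0·17^2 + 8·17^3
  c_4 = 35461 = 16·17^0 + 11·17^1 + 3·17^2 + 7·17^3
  c_5 = 59003 = 13·17^0 + 2·17^1 + 0·17^2 + 12·17^3
  c_6 = 3890 = 14·17^0 + 7·17^1 + 13·17^2
  c_7 = 49696 = 5·17^0 + 16·17^1 + 1·17^2 + 10·17^3
p-restricted factor λ_0 = (14, 7, 0, 16, 13, 14, 5)
p-restricted factor λ_1 = (12, 12, 3, 11, 2, 7, 16)
p-restricted factor λ_2 = (15, 16, 0, 3, 0, 13, 1)
p-restricted factor λ_3 = (0, 4, 8, 7, 12, 0, 10)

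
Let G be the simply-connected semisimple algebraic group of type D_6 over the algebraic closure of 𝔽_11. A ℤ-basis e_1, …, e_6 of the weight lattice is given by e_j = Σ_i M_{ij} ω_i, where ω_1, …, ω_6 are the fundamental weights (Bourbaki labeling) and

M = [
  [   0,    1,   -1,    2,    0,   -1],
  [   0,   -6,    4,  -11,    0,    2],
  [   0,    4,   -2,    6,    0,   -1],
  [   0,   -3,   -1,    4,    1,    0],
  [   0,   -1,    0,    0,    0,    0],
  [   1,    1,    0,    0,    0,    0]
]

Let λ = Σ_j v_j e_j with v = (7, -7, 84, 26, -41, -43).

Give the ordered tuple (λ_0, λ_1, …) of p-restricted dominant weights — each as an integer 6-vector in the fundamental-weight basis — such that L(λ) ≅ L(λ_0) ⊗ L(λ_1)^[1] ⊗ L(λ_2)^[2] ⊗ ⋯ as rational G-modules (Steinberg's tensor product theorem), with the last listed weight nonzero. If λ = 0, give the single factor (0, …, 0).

((4, 6, 3, 0, 7, 0),)

Converting to the ω-basis (c_i = row i of M dotted with v = (7, -7, 84, 26, -41, -43)):
  c_1 = 0*7 + 1*-7 + -1*84 + 2*26 + 0*-41 + -1*-43 = 4
  c_2 = 0*7 + -6*-7 + 4*84 + -11*26 + 0*-41 + 2*-43 = 6
  c_3 = 0*7 + 4*-7 + -2*84 + 6*26 + 0*-41 + -1*-43 = 3
  c_4 = 0*7 + -3*-7 + -1*84 + 4*26 + 1*-41 + 0*-43 = 0
  c_5 = 0*7 + -1*-7 + 0*84 + 0*26 + 0*-41 + 0*-43 = 7
  c_6 = 1*7 + 1*-7 + 0*84 + 0*26 + 0*-41 + 0*-43 = 0
Writing each c_i in base p = 11:
  c_1 = 4 = 4·11^0
  c_2 = 6 = 6·11^0
  c_3 = 3 = 3·11^0
  c_4 = 0
  c_5 = 7 = 7·11^0
  c_6 = 0
Factor λ_0 = (4, 6, 3, 0, 7, 0)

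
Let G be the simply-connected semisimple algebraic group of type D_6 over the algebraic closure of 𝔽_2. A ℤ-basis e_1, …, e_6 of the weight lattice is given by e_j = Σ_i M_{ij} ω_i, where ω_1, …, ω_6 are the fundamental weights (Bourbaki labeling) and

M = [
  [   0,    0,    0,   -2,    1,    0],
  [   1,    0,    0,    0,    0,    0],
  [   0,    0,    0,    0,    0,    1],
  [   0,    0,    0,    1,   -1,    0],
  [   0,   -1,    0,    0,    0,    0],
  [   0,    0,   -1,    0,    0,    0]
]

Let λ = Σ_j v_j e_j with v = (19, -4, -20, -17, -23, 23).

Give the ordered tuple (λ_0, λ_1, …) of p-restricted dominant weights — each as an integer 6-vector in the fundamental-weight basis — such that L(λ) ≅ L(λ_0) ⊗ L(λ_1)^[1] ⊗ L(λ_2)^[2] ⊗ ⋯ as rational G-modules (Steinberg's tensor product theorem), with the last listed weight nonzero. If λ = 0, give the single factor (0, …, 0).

Change of basis e → ω: c = M·v where v = (19, -4, -20, -17, -23, 23):
  c_1 = (0)·(19) + (0)·(-4) + (0)·(-20) + (-2)·(-17) + (1)·(-23) + (0)·(23) = 11
  c_2 = (1)·(19) + (0)·(-4) + (0)·(-20) + (0)·(-17) + (0)·(-23) + (0)·(23) = 19
  c_3 = (0)·(19) + (0)·(-4) + (0)·(-20) + (0)·(-17) + (0)·(-23) + (1)·(23) = 23
  c_4 = (0)·(19) + (0)·(-4) + (0)·(-20) + (1)·(-17) + (-1)·(-23) + (0)·(23) = 6
  c_5 = (0)·(19) + (-1)·(-4) + (0)·(-20) + (0)·(-17) + (0)·(-23) + (0)·(23) = 4
  c_6 = (0)·(19) + (0)·(-4) + (-1)·(-20) + (0)·(-17) + (0)·(-23) + (0)·(23) = 20
Expand coordinatewise in base 2:
  c_1 = 11 = 1·2^0 + 1·2^1 + 0·2^2 + 1·2^3
  c_2 = 19 = 1·2^0 + 1·2^1 + 0·2^2 + 0·2^3 + 1·2^4
  c_3 = 23 = 1·2^0 + 1·2^1 + 1·2^2 + 0·2^3 + 1·2^4
  c_4 = 6 = 0·2^0 + 1·2^1 + 1·2^2
  c_5 = 4 = 0·2^0 + 0·2^1 + 1·2^2
  c_6 = 20 = 0·2^0 + 0·2^1 + 1·2^2 + 0·2^3 + 1·2^4
p-restricted factor λ_0 = (1, 1, 1, 0, 0, 0)
p-restricted factor λ_1 = (1, 1, 1, 1, 0, 0)
p-restricted factor λ_2 = (0, 0, 1, 1, 1, 1)
p-restricted factor λ_3 = (1, 0, 0, 0, 0, 0)
p-restricted factor λ_4 = (0, 1, 1, 0, 0, 1)

((1, 1, 1, 0, 0, 0), (1, 1, 1, 1, 0, 0), (0, 0, 1, 1, 1, 1), (1, 0, 0, 0, 0, 0), (0, 1, 1, 0, 0, 1))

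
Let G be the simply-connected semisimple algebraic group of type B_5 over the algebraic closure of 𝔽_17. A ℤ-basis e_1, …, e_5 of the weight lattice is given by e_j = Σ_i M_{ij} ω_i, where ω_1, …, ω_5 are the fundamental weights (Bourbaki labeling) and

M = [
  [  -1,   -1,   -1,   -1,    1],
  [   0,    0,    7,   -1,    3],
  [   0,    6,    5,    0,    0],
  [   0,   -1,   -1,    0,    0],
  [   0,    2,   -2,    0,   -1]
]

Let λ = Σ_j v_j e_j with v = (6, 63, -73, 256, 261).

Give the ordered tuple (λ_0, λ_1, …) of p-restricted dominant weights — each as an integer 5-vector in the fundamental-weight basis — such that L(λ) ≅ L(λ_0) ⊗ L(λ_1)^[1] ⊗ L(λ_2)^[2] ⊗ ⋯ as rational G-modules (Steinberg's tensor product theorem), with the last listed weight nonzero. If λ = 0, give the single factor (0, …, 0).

Converting to the ω-basis (c_i = row i of M dotted with v = (6, 63, -73, 256, 261)):
  c_1 = -1*6 + -1*63 + -1*-73 + -1*256 + 1*261 = 9
  c_2 = 0*6 + 0*63 + 7*-73 + -1*256 + 3*261 = 16
  c_3 = 0*6 + 6*63 + 5*-73 + 0*256 + 0*261 = 13
  c_4 = 0*6 + -1*63 + -1*-73 + 0*256 + 0*261 = 10
  c_5 = 0*6 + 2*63 + -2*-73 + 0*256 + -1*261 = 11
Base-17 expansion of each c_i:
  c_1 = 9 = 9·17^0
  c_2 = 16 = 16·17^0
  c_3 = 13 = 13·17^0
  c_4 = 10 = 10·17^0
  c_5 = 11 = 11·17^0
Factor λ_0 = (9, 16, 13, 10, 11)

((9, 16, 13, 10, 11),)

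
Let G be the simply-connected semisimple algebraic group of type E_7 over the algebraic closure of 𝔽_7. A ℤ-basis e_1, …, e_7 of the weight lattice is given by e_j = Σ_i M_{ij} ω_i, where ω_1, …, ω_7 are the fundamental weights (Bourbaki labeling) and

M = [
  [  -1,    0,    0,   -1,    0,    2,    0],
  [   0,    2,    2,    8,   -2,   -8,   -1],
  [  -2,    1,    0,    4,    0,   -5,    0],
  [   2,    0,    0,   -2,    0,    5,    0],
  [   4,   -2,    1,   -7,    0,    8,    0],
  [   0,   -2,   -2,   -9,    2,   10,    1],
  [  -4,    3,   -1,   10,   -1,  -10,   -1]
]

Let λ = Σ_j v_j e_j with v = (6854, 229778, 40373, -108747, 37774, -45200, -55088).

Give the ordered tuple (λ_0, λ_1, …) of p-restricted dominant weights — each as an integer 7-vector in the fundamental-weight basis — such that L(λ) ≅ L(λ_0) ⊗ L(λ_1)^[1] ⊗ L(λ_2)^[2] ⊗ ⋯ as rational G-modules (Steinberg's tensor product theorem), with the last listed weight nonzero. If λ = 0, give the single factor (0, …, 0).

((6, 0, 5, 1, 1, 0, 1), (3, 0, 3, 1, 3, 3, 1), (3, 3, 4, 1, 6, 0, 6), (5, 5, 6, 1, 1, 6, 2), (4, 4, 2, 2, 3, 2, 1))

Change of basis e → ω: c = M·v where v = (6854, 229778, 40373, -108747, 37774, -45200, -55088):
  c_1 = -1*6854 + 0*229778 + 0*40373 + -1*-108747 + 0*37774 + 2*-45200 + 0*-55088 = 11493
  c_2 = 0*6854 + 2*229778 + 2*40373 + 8*-108747 + -2*37774 + -8*-45200 + -1*-55088 = 11466
  c_3 = -2*6854 + 1*229778 + 0*40373 + 4*-108747 + 0*37774 + -5*-45200 + 0*-55088 = 7082
  c_4 = 2*6854 + 0*229778 + 0*40373 + -2*-108747 + 0*37774 + 5*-45200 + 0*-55088 = 5202
  c_5 = 4*6854 + -2*229778 + 1*40373 + -7*-108747 + 0*37774 + 8*-45200 + 0*-55088 = 7862
  c_6 = 0*6854 + -2*229778 + -2*40373 + -9*-108747 + 2*37774 + 10*-45200 + 1*-55088 = 6881
  c_7 = -4*6854 + 3*229778 + -1*40373 + 10*-108747 + -1*37774 + -10*-45200 + -1*-55088 = 3389
p = 7; digits c_i = Σ_j d_{ij}·7^j, 0 ≤ d_{ij} < 7:
  c_1 = 11493 = 6·7^0 + 3·7^1 + 3·7^2 + 5·7^3 + 4·7^4
  c_2 = 11466 = 0·7^0 + 0·7^1 + 3·7^2 + 5·7^3 + 4·7^4
  c_3 = 7082 = 5·7^0 + 3·7^1 + 4·7^2 + 6·7^3 + 2·7^4
  c_4 = 5202 = 1·7^0 + 1·7^1 + 1·7^2 + 1·7^3 + 2·7^4
  c_5 = 7862 = 1·7^0 + 3·7^1 + 6·7^2 + 1·7^3 + 3·7^4
  c_6 = 6881 = 0·7^0 + 3·7^1 + 0·7^2 + 6·7^3 + 2·7^4
  c_7 = 3389 = 1·7^0 + 1·7^1 + 6·7^2 + 2·7^3 + 1·7^4
λ_0 = (6, 0, 5, 1, 1, 0, 1)
λ_1 = (3, 0, 3, 1, 3, 3, 1)
λ_2 = (3, 3, 4, 1, 6, 0, 6)
λ_3 = (5, 5, 6, 1, 1, 6, 2)
λ_4 = (4, 4, 2, 2, 3, 2, 1)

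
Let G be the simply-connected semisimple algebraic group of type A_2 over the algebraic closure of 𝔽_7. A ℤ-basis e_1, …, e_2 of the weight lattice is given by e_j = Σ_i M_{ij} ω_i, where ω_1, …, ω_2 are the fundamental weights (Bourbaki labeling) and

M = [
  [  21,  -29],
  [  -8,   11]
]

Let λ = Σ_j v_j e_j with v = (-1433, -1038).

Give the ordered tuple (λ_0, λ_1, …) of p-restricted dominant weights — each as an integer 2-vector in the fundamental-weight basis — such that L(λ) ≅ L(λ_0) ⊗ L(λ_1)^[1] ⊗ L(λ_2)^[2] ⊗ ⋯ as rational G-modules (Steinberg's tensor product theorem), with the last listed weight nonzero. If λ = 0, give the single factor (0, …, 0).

((2, 4), (1, 6))

Converting to the ω-basis (c_i = row i of M dotted with v = (-1433, -1038)):
  c_1 = (21)·(-1433) + (-29)·(-1038) = 9
  c_2 = (-8)·(-1433) + (11)·(-1038) = 46
p = 7; digits c_i = Σ_j d_{ij}·7^j, 0 ≤ d_{ij} < 7:
  c_1 = 9 = 2·7^0 + 1·7^1
  c_2 = 46 = 4·7^0 + 6·7^1
p-restricted factor λ_0 = (2, 4)
p-restricted factor λ_1 = (1, 6)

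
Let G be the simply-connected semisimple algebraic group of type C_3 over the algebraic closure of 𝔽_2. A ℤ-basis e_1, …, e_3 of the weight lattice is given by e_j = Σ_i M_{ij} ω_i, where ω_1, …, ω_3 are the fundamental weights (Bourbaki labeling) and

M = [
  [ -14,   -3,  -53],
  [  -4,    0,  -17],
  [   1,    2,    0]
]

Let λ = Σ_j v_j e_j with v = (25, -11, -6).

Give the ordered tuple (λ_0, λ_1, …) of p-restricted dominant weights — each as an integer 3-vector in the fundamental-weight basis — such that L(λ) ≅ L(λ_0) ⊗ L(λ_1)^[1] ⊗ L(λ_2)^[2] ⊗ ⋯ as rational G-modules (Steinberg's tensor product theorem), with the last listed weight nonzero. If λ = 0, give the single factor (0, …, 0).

In the fundamental-weight basis, λ has coordinates c = M·v (v = (25, -11, -6)):
  c_1 = (-14)·(25) + (-3)·(-11) + (-53)·(-6) = 1
  c_2 = (-4)·(25) + (0)·(-11) + (-17)·(-6) = 2
  c_3 = (1)·(25) + (2)·(-11) + (0)·(-6) = 3
Expand coordinatewise in base 2:
  c_1 = 1 = 1·2^0
  c_2 = 2 = 0·2^0 + 1·2^1
  c_3 = 3 = 1·2^0 + 1·2^1
Factor λ_0 = (1, 0, 1)
Factor λ_1 = (0, 1, 1)

((1, 0, 1), (0, 1, 1))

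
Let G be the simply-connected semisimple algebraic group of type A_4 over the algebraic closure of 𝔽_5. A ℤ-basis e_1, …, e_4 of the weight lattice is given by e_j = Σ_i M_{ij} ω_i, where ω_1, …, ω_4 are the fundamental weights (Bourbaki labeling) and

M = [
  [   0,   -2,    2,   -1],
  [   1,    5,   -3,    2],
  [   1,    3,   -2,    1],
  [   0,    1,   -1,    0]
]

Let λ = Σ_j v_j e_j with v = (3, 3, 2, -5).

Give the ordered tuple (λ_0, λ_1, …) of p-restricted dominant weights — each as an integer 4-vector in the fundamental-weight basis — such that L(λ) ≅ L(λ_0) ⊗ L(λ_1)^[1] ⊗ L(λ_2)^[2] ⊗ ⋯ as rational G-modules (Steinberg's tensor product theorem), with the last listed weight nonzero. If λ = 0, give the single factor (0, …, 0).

((3, 2, 3, 1),)

ω-coordinates c = M·v, v = (3, 3, 2, -5):
  c_1 = 0·3 + (-2)·(3) + 2·2 + (-1)·(-5) = 3
  c_2 = 1·3 + 5·3 + (-3)·(2) + (2)·(-5) = 2
  c_3 = 1·3 + 3·3 + (-2)·(2) + (1)·(-5) = 3
  c_4 = 0·3 + 1·3 + (-1)·(2) + (0)·(-5) = 1
Expand coordinatewise in base 5:
  c_1 = 3 = 3·5^0
  c_2 = 2 = 2·5^0
  c_3 = 3 = 3·5^0
  c_4 = 1 = 1·5^0
Factor λ_0 = (3, 2, 3, 1)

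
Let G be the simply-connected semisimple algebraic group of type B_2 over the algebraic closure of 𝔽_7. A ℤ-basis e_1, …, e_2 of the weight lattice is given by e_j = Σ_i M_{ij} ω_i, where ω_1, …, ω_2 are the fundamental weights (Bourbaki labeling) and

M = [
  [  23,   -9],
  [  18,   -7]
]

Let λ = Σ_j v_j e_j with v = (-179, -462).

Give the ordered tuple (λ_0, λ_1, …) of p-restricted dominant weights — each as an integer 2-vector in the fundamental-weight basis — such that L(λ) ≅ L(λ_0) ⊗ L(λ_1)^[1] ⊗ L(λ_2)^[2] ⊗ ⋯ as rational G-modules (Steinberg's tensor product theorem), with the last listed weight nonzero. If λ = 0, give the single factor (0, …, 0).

Converting to the ω-basis (c_i = row i of M dotted with v = (-179, -462)):
  c_1 = (23)·(-179) + (-9)·(-462) = 41
  c_2 = (18)·(-179) + (-7)·(-462) = 12
Base-7 expansion of each c_i:
  c_1 = 41 = 6·7^0 + 5·7^1
  c_2 = 12 = 5·7^0 + 1·7^1
λ_0 = (6, 5)
λ_1 = (5, 1)

((6, 5), (5, 1))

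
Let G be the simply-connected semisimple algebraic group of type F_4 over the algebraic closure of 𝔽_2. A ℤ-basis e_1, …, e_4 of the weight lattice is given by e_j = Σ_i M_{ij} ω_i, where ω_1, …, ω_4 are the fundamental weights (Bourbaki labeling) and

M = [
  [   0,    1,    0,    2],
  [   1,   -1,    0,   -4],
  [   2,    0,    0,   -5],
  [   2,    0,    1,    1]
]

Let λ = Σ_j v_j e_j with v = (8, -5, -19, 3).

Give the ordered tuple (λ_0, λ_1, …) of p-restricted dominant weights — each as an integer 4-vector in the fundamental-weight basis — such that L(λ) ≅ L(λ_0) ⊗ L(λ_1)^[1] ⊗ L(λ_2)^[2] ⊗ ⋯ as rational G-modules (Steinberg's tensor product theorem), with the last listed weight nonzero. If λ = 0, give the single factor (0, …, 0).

Change of basis e → ω: c = M·v where v = (8, -5, -19, 3):
  c_1 = 0*8 + 1*-5 + 0*-19 + 2*3 = 1
  c_2 = 1*8 + -1*-5 + 0*-19 + -4*3 = 1
  c_3 = 2*8 + 0*-5 + 0*-19 + -5*3 = 1
  c_4 = 2*8 + 0*-5 + 1*-19 + 1*3 = 0
Expand coordinatewise in base 2:
  c_1 = 1 = 1·2^0
  c_2 = 1 = 1·2^0
  c_3 = 1 = 1·2^0
  c_4 = 0
p-restricted factor λ_0 = (1, 1, 1, 0)

((1, 1, 1, 0),)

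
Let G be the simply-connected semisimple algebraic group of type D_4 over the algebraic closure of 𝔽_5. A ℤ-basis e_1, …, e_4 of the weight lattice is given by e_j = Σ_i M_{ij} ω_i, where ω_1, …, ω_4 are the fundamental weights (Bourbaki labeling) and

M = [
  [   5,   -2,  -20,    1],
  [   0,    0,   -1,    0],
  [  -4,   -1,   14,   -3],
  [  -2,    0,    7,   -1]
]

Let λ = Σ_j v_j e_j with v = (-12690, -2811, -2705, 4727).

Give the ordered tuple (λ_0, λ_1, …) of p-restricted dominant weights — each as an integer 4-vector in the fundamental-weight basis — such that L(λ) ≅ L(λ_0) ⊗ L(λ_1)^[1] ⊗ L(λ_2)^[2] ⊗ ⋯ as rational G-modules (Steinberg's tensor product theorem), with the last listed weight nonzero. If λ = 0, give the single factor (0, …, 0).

Change of basis e → ω: c = M·v where v = (-12690, -2811, -2705, 4727):
  c_1 = 5*-12690 + -2*-2811 + -20*-2705 + 1*4727 = 999
  c_2 = 0*-12690 + 0*-2811 + -1*-2705 + 0*4727 = 2705
  c_3 = -4*-12690 + -1*-2811 + 14*-2705 + -3*4727 = 1520
  c_4 = -2*-12690 + 0*-2811 + 7*-2705 + -1*4727 = 1718
p = 5; digits c_i = Σ_j d_{ij}·5^j, 0 ≤ d_{ij} < 5:
  c_1 = 999 = 4·5^0 + 4·5^1 + 4·5^2 + 2·5^3 + 1·5^4
  c_2 = 2705 = 0·5^0 + 1·5^1 + 3·5^2 + 1·5^3 + 4·5^4
  c_3 = 1520 = 0·5^0 + 4·5^1 + 0·5^2 + 2·5^3 + 2·5^4
  c_4 = 1718 = 3·5^0 + 3·5^1 + 3·5^2 + 3·5^3 + 2·5^4
p-restricted factor λ_0 = (4, 0, 0, 3)
p-restricted factor λ_1 = (4, 1, 4, 3)
p-restricted factor λ_2 = (4, 3, 0, 3)
p-restricted factor λ_3 = (2, 1, 2, 3)
p-restricted factor λ_4 = (1, 4, 2, 2)

((4, 0, 0, 3), (4, 1, 4, 3), (4, 3, 0, 3), (2, 1, 2, 3), (1, 4, 2, 2))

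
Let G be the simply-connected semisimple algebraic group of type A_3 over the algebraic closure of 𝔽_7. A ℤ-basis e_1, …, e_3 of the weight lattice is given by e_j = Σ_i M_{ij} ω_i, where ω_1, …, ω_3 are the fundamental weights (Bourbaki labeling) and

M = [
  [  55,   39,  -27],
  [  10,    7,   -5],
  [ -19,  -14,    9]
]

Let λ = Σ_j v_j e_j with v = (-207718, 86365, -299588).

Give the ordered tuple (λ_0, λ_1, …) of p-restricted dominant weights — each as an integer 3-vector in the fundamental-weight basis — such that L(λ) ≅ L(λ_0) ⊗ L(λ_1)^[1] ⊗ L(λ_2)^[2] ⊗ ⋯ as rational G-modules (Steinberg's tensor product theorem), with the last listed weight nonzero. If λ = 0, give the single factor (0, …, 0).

((1, 3, 3), (5, 4, 4), (0, 5, 1), (4, 3, 1), (6, 3, 3), (1, 1, 2))

Change of basis e → ω: c = M·v where v = (-207718, 86365, -299588):
  c_1 = 55*-207718 + 39*86365 + -27*-299588 = 32621
  c_2 = 10*-207718 + 7*86365 + -5*-299588 = 25315
  c_3 = -19*-207718 + -14*86365 + 9*-299588 = 41240
Expand coordinatewise in base 7:
  c_1 = 32621 = 1·7^0 + 5·7^1 + 0·7^2 + 4·7^3 + 6·7^4 + 1·7^5
  c_2 = 25315 = 3·7^0 + 4·7^1 + 5·7^2 + 3·7^3 + 3·7^4 + 1·7^5
  c_3 = 41240 = 3·7^0 + 4·7^1 + 1·7^2 + 1·7^3 + 3·7^4 + 2·7^5
λ_0 = (1, 3, 3)
λ_1 = (5, 4, 4)
λ_2 = (0, 5, 1)
λ_3 = (4, 3, 1)
λ_4 = (6, 3, 3)
λ_5 = (1, 1, 2)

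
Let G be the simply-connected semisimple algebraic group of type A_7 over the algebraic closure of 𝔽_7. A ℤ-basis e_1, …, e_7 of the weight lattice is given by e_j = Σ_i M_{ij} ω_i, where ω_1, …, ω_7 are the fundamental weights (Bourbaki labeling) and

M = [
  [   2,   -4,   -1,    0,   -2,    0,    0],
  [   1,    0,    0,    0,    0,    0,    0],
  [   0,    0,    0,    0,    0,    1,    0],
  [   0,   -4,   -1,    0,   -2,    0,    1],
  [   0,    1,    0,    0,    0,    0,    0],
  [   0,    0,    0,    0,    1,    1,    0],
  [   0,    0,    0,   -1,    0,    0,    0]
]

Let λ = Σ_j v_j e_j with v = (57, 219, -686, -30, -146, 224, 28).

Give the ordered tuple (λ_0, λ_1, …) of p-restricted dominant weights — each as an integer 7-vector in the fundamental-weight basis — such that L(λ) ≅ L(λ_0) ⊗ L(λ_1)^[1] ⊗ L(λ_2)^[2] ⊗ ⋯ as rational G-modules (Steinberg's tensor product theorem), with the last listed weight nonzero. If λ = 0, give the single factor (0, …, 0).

((6, 1, 0, 4, 2, 1, 2), (2, 1, 4, 4, 3, 4, 4), (4, 1, 4, 2, 4, 1, 0))

ω-coordinates c = M·v, v = (57, 219, -686, -30, -146, 224, 28):
  c_1 = 2·57 + (-4)·(219) + (-1)·(-686) + (0)·(-30) + (-2)·(-146) + 0·224 + 0·28 = 216
  c_2 = 1·57 + 0·219 + (0)·(-686) + (0)·(-30) + (0)·(-146) + 0·224 + 0·28 = 57
  c_3 = 0·57 + 0·219 + (0)·(-686) + (0)·(-30) + (0)·(-146) + 1·224 + 0·28 = 224
  c_4 = 0·57 + (-4)·(219) + (-1)·(-686) + (0)·(-30) + (-2)·(-146) + 0·224 + 1·28 = 130
  c_5 = 0·57 + 1·219 + (0)·(-686) + (0)·(-30) + (0)·(-146) + 0·224 + 0·28 = 219
  c_6 = 0·57 + 0·219 + (0)·(-686) + (0)·(-30) + (1)·(-146) + 1·224 + 0·28 = 78
  c_7 = 0·57 + 0·219 + (0)·(-686) + (-1)·(-30) + (0)·(-146) + 0·224 + 0·28 = 30
p = 7; digits c_i = Σ_j d_{ij}·7^j, 0 ≤ d_{ij} < 7:
  c_1 = 216 = 6·7^0 + 2·7^1 + 4·7^2
  c_2 = 57 = 1·7^0 + 1·7^1 + 1·7^2
  c_3 = 224 = 0·7^0 + 4·7^1 + 4·7^2
  c_4 = 130 = 4·7^0 + 4·7^1 + 2·7^2
  c_5 = 219 = 2·7^0 + 3·7^1 + 4·7^2
  c_6 = 78 = 1·7^0 + 4·7^1 + 1·7^2
  c_7 = 30 = 2·7^0 + 4·7^1
λ_0 = (6, 1, 0, 4, 2, 1, 2)
λ_1 = (2, 1, 4, 4, 3, 4, 4)
λ_2 = (4, 1, 4, 2, 4, 1, 0)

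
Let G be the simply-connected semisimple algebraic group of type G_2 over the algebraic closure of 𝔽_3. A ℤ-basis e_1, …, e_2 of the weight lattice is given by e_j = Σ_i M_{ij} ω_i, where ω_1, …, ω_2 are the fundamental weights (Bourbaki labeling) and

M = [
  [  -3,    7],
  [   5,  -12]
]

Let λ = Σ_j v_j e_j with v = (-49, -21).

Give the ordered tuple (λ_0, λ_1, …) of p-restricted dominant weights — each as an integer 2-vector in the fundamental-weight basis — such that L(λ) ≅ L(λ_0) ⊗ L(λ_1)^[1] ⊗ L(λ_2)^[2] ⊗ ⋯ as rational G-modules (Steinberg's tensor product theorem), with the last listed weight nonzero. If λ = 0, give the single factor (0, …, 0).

((0, 1), (0, 2))

ω-coordinates c = M·v, v = (-49, -21):
  c_1 = (-3)·(-49) + (7)·(-21) = 0
  c_2 = (5)·(-49) + (-12)·(-21) = 7
Expand coordinatewise in base 3:
  c_1 = 0
  c_2 = 7 = 1·3^0 + 2·3^1
Factor λ_0 = (0, 1)
Factor λ_1 = (0, 2)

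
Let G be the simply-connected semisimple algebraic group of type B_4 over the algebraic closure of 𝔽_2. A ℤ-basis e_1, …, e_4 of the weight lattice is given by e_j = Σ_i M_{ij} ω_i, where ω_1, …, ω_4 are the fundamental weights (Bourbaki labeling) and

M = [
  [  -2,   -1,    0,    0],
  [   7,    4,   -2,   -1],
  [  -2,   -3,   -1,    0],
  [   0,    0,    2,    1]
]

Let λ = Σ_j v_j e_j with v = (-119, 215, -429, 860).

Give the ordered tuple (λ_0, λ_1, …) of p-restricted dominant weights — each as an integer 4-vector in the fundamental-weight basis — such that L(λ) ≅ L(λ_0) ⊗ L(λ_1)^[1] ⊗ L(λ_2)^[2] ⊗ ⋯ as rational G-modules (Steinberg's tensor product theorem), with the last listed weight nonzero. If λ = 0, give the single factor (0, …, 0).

((1, 1, 0, 0), (1, 0, 1, 1), (1, 0, 1, 0), (0, 1, 0, 0), (1, 1, 1, 0))

ω-coordinates c = M·v, v = (-119, 215, -429, 860):
  c_1 = (-2)·(-119) + (-1)·(215) + (0)·(-429) + (0)·(860) = 23
  c_2 = (7)·(-119) + (4)·(215) + (-2)·(-429) + (-1)·(860) = 25
  c_3 = (-2)·(-119) + (-3)·(215) + (-1)·(-429) + (0)·(860) = 22
  c_4 = (0)·(-119) + (0)·(215) + (2)·(-429) + (1)·(860) = 2
Writing each c_i in base p = 2:
  c_1 = 23 = 1·2^0 + 1·2^1 + 1·2^2 + 0·2^3 + 1·2^4
  c_2 = 25 = 1·2^0 + 0·2^1 + 0·2^2 + 1·2^3 + 1·2^4
  c_3 = 22 = 0·2^0 + 1·2^1 + 1·2^2 + 0·2^3 + 1·2^4
  c_4 = 2 = 0·2^0 + 1·2^1
Factor λ_0 = (1, 1, 0, 0)
Factor λ_1 = (1, 0, 1, 1)
Factor λ_2 = (1, 0, 1, 0)
Factor λ_3 = (0, 1, 0, 0)
Factor λ_4 = (1, 1, 1, 0)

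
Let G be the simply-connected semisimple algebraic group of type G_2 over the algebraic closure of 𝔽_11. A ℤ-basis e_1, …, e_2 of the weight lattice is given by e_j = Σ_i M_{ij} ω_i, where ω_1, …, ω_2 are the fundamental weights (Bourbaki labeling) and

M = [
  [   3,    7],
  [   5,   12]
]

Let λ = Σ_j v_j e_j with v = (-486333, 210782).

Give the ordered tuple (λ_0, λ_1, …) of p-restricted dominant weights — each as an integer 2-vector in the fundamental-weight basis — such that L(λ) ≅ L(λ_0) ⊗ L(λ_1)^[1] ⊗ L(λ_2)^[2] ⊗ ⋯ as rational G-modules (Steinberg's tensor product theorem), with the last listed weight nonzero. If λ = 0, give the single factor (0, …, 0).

In the fundamental-weight basis, λ has coordinates c = M·v (v = (-486333, 210782)):
  c_1 = (3)·(-486333) + 7·210782 = 16475
  c_2 = (5)·(-486333) + 12·210782 = 97719
p = 11; digits c_i = Σ_j d_{ij}·11^j, 0 ≤ d_{ij} < 11:
  c_1 = 16475 = 8·11^0 + 1·11^1 + 4·11^2 + 1·11^3 + 1·11^4
  c_2 = 97719 = 6·11^0 + 6·11^1 + 4·11^2 + 7·11^3 + 6·11^4
λ_0 = (8, 6)
λ_1 = (1, 6)
λ_2 = (4, 4)
λ_3 = (1, 7)
λ_4 = (1, 6)

((8, 6), (1, 6), (4, 4), (1, 7), (1, 6))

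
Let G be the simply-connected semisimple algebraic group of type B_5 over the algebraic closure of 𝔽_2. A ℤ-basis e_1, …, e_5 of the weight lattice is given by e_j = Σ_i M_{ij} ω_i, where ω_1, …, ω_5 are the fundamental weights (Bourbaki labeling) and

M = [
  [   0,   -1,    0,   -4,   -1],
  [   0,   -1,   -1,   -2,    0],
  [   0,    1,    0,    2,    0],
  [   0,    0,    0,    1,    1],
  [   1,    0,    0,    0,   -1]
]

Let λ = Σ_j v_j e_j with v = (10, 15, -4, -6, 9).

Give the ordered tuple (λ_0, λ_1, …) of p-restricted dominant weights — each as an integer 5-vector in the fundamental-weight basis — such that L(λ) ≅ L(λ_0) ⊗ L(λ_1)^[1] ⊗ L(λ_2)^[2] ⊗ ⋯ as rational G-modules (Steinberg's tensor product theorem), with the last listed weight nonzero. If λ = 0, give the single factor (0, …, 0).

((0, 1, 1, 1, 1), (0, 0, 1, 1, 0))

Compute c_i = Σ_j M_{ij} v_j with v = (10, 15, -4, -6, 9):
  c_1 = 0·10 + (-1)·(15) + (0)·(-4) + (-4)·(-6) + (-1)·(9) = 0
  c_2 = 0·10 + (-1)·(15) + (-1)·(-4) + (-2)·(-6) + 0·9 = 1
  c_3 = 0·10 + 1·15 + (0)·(-4) + (2)·(-6) + 0·9 = 3
  c_4 = 0·10 + 0·15 + (0)·(-4) + (1)·(-6) + 1·9 = 3
  c_5 = 1·10 + 0·15 + (0)·(-4) + (0)·(-6) + (-1)·(9) = 1
p = 2; digits c_i = Σ_j d_{ij}·2^j, 0 ≤ d_{ij} < 2:
  c_1 = 0
  c_2 = 1 = 1·2^0
  c_3 = 3 = 1·2^0 + 1·2^1
  c_4 = 3 = 1·2^0 + 1·2^1
  c_5 = 1 = 1·2^0
p-restricted factor λ_0 = (0, 1, 1, 1, 1)
p-restricted factor λ_1 = (0, 0, 1, 1, 0)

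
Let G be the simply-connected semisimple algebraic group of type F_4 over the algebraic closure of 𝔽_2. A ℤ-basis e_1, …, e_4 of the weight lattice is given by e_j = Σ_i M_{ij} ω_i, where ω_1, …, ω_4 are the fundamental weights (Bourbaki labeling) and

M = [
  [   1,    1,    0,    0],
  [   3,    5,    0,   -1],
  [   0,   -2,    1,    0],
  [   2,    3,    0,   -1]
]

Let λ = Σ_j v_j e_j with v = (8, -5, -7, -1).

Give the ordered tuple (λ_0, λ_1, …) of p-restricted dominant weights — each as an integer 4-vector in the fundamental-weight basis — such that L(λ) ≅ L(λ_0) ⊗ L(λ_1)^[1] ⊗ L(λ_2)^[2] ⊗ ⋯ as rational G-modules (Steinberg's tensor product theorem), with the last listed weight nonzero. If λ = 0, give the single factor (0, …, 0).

((1, 0, 1, 0), (1, 0, 1, 1))

ω-coordinates c = M·v, v = (8, -5, -7, -1):
  c_1 = 1*8 + 1*-5 + 0*-7 + 0*-1 = 3
  c_2 = 3*8 + 5*-5 + 0*-7 + -1*-1 = 0
  c_3 = 0*8 + -2*-5 + 1*-7 + 0*-1 = 3
  c_4 = 2*8 + 3*-5 + 0*-7 + -1*-1 = 2
Base-2 expansion of each c_i:
  c_1 = 3 = 1·2^0 + 1·2^1
  c_2 = 0
  c_3 = 3 = 1·2^0 + 1·2^1
  c_4 = 2 = 0·2^0 + 1·2^1
Factor λ_0 = (1, 0, 1, 0)
Factor λ_1 = (1, 0, 1, 1)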